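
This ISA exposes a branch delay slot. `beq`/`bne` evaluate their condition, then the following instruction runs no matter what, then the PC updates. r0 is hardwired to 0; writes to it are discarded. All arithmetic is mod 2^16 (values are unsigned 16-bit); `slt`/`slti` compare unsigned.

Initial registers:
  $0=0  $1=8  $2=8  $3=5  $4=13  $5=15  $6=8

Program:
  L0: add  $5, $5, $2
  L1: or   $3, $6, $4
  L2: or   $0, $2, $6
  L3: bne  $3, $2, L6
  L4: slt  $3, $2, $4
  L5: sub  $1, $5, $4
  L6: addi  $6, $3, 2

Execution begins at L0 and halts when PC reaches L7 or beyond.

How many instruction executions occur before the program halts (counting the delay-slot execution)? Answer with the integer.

  step pc=0: add  $5, $5, $2  regs=(0,8,8,5,13,23,8)
  step pc=1: or   $3, $6, $4  regs=(0,8,8,13,13,23,8)
  step pc=2: or   $0, $2, $6  regs=(0,8,8,13,13,23,8)
  step pc=3: bne  $3, $2, L6  cond=T  regs=(0,8,8,13,13,23,8)
  step pc=4: slt  $3, $2, $4  regs=(0,8,8,1,13,23,8)
  step pc=6: addi  $6, $3, 2  regs=(0,8,8,1,13,23,3)

6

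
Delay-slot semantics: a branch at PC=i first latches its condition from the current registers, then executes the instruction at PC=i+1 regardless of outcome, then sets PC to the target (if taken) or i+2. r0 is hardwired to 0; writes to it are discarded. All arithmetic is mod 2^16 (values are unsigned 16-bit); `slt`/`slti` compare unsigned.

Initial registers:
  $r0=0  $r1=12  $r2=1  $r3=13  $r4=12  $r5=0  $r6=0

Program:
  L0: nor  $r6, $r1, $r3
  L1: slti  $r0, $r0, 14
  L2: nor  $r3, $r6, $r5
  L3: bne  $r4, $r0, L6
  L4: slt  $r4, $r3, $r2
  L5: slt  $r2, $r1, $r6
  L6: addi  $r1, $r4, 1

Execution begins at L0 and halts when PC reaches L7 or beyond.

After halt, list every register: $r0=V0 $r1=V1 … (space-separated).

PC=0  nor  $r6, $r1, $r3     | $r0=0 $r1=12 $r2=1 $r3=13 $r4=12 $r5=0 $r6=65522
PC=1  slti  $r0, $r0, 14     | $r0=0 $r1=12 $r2=1 $r3=13 $r4=12 $r5=0 $r6=65522
PC=2  nor  $r3, $r6, $r5     | $r0=0 $r1=12 $r2=1 $r3=13 $r4=12 $r5=0 $r6=65522
PC=3  bne  $r4, $r0, L6      | $r0=0 $r1=12 $r2=1 $r3=13 $r4=12 $r5=0 $r6=65522  [TAKEN]
PC=4  slt  $r4, $r3, $r2     | $r0=0 $r1=12 $r2=1 $r3=13 $r4=0 $r5=0 $r6=65522
PC=6  addi  $r1, $r4, 1      | $r0=0 $r1=1 $r2=1 $r3=13 $r4=0 $r5=0 $r6=65522

$r0=0 $r1=1 $r2=1 $r3=13 $r4=0 $r5=0 $r6=65522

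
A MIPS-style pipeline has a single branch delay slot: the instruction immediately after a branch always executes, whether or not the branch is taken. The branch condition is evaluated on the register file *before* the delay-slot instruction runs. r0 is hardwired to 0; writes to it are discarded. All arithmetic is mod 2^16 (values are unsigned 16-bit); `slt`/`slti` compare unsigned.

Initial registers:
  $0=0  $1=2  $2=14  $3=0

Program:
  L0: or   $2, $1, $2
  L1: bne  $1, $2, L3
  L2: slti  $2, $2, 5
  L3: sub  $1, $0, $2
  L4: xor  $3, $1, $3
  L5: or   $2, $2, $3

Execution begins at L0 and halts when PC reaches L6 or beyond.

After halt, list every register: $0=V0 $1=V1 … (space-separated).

$0=0 $1=0 $2=0 $3=0

PC=0  or   $2, $1, $2        | $0=0 $1=2 $2=14 $3=0
PC=1  bne  $1, $2, L3        | $0=0 $1=2 $2=14 $3=0  [TAKEN]
PC=2  slti  $2, $2, 5        | $0=0 $1=2 $2=0 $3=0
PC=3  sub  $1, $0, $2        | $0=0 $1=0 $2=0 $3=0
PC=4  xor  $3, $1, $3        | $0=0 $1=0 $2=0 $3=0
PC=5  or   $2, $2, $3        | $0=0 $1=0 $2=0 $3=0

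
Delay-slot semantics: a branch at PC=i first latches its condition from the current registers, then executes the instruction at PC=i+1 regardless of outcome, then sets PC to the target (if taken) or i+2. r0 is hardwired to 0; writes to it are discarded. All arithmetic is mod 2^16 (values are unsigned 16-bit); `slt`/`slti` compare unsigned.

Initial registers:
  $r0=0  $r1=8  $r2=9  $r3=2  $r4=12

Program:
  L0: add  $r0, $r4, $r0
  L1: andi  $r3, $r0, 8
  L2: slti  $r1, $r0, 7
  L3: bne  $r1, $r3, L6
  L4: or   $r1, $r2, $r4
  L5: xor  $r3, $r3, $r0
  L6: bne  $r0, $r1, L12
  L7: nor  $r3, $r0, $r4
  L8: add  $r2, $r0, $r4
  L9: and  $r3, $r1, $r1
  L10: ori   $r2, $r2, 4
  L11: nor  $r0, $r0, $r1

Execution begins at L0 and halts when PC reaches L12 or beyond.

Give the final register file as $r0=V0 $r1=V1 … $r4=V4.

  step pc=0: add  $r0, $r4, $r0  regs=(0,8,9,2,12)
  step pc=1: andi  $r3, $r0, 8  regs=(0,8,9,0,12)
  step pc=2: slti  $r1, $r0, 7  regs=(0,1,9,0,12)
  step pc=3: bne  $r1, $r3, L6  cond=T  regs=(0,1,9,0,12)
  step pc=4: or   $r1, $r2, $r4  regs=(0,13,9,0,12)
  step pc=6: bne  $r0, $r1, L12  cond=T  regs=(0,13,9,0,12)
  step pc=7: nor  $r3, $r0, $r4  regs=(0,13,9,65523,12)

$r0=0 $r1=13 $r2=9 $r3=65523 $r4=12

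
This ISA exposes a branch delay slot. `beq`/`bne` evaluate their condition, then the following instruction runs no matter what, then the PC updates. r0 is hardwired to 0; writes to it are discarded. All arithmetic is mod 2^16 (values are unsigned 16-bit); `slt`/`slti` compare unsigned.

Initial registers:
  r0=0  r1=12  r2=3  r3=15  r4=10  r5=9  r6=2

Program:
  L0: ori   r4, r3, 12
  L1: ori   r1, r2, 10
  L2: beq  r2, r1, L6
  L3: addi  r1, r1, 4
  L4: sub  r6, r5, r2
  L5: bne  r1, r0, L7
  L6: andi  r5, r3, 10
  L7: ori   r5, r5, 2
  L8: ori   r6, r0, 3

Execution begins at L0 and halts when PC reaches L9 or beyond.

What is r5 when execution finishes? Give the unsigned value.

PC=0  ori   r4, r3, 12       | r0=0 r1=12 r2=3 r3=15 r4=15 r5=9 r6=2
PC=1  ori   r1, r2, 10       | r0=0 r1=11 r2=3 r3=15 r4=15 r5=9 r6=2
PC=2  beq  r2, r1, L6        | r0=0 r1=11 r2=3 r3=15 r4=15 r5=9 r6=2  [not taken]
PC=3  addi  r1, r1, 4        | r0=0 r1=15 r2=3 r3=15 r4=15 r5=9 r6=2
PC=4  sub  r6, r5, r2        | r0=0 r1=15 r2=3 r3=15 r4=15 r5=9 r6=6
PC=5  bne  r1, r0, L7        | r0=0 r1=15 r2=3 r3=15 r4=15 r5=9 r6=6  [TAKEN]
PC=6  andi  r5, r3, 10       | r0=0 r1=15 r2=3 r3=15 r4=15 r5=10 r6=6
PC=7  ori   r5, r5, 2        | r0=0 r1=15 r2=3 r3=15 r4=15 r5=10 r6=6
PC=8  ori   r6, r0, 3        | r0=0 r1=15 r2=3 r3=15 r4=15 r5=10 r6=3

10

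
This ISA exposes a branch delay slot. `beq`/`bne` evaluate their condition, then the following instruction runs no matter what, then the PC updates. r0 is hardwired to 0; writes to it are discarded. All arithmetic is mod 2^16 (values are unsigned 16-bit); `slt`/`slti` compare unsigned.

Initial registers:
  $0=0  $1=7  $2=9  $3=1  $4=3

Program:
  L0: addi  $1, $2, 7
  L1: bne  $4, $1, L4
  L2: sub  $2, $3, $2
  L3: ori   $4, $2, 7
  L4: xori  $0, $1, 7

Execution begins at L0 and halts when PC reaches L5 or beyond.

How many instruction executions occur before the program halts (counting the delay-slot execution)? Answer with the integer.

4

PC=0  addi  $1, $2, 7        | $0=0 $1=16 $2=9 $3=1 $4=3
PC=1  bne  $4, $1, L4        | $0=0 $1=16 $2=9 $3=1 $4=3  [TAKEN]
PC=2  sub  $2, $3, $2        | $0=0 $1=16 $2=65528 $3=1 $4=3
PC=4  xori  $0, $1, 7        | $0=0 $1=16 $2=65528 $3=1 $4=3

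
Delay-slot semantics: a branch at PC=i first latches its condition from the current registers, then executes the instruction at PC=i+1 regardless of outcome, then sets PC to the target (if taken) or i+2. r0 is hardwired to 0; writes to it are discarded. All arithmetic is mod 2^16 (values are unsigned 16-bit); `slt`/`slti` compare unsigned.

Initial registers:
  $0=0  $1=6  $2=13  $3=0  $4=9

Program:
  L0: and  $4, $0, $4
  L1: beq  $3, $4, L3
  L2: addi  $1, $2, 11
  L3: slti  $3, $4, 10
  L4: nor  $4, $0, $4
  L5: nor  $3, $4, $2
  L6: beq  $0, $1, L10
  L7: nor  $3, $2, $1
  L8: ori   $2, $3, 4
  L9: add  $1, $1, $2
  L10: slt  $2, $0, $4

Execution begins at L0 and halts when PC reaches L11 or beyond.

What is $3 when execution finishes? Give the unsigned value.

PC=0  and  $4, $0, $4        | $0=0 $1=6 $2=13 $3=0 $4=0
PC=1  beq  $3, $4, L3        | $0=0 $1=6 $2=13 $3=0 $4=0  [TAKEN]
PC=2  addi  $1, $2, 11       | $0=0 $1=24 $2=13 $3=0 $4=0
PC=3  slti  $3, $4, 10       | $0=0 $1=24 $2=13 $3=1 $4=0
PC=4  nor  $4, $0, $4        | $0=0 $1=24 $2=13 $3=1 $4=65535
PC=5  nor  $3, $4, $2        | $0=0 $1=24 $2=13 $3=0 $4=65535
PC=6  beq  $0, $1, L10       | $0=0 $1=24 $2=13 $3=0 $4=65535  [not taken]
PC=7  nor  $3, $2, $1        | $0=0 $1=24 $2=13 $3=65506 $4=65535
PC=8  ori   $2, $3, 4        | $0=0 $1=24 $2=65510 $3=65506 $4=65535
PC=9  add  $1, $1, $2        | $0=0 $1=65534 $2=65510 $3=65506 $4=65535
PC=10 slt  $2, $0, $4        | $0=0 $1=65534 $2=1 $3=65506 $4=65535

65506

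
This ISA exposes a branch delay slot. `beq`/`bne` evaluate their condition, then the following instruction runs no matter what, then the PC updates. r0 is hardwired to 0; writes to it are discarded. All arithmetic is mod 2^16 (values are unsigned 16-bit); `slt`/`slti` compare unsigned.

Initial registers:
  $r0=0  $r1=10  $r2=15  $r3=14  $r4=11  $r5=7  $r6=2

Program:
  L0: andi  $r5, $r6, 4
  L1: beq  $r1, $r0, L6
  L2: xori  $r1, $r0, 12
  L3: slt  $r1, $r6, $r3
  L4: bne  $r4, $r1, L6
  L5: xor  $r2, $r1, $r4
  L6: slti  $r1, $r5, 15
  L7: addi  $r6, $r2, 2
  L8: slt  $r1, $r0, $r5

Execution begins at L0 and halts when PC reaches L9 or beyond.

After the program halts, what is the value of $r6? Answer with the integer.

12

[0] andi  $r5, $r6, 4  →  {$r0:0, $r1:10, $r2:15, $r3:14, $r4:11, $r5:0, $r6:2}
[1] beq  $r1, $r0, L6  →  {$r0:0, $r1:10, $r2:15, $r3:14, $r4:11, $r5:0, $r6:2}  ⟨branch fallthrough⟩
[2] xori  $r1, $r0, 12  →  {$r0:0, $r1:12, $r2:15, $r3:14, $r4:11, $r5:0, $r6:2}
[3] slt  $r1, $r6, $r3  →  {$r0:0, $r1:1, $r2:15, $r3:14, $r4:11, $r5:0, $r6:2}
[4] bne  $r4, $r1, L6  →  {$r0:0, $r1:1, $r2:15, $r3:14, $r4:11, $r5:0, $r6:2}  ⟨branch taken⟩
[5] xor  $r2, $r1, $r4  →  {$r0:0, $r1:1, $r2:10, $r3:14, $r4:11, $r5:0, $r6:2}
[6] slti  $r1, $r5, 15  →  {$r0:0, $r1:1, $r2:10, $r3:14, $r4:11, $r5:0, $r6:2}
[7] addi  $r6, $r2, 2  →  {$r0:0, $r1:1, $r2:10, $r3:14, $r4:11, $r5:0, $r6:12}
[8] slt  $r1, $r0, $r5  →  {$r0:0, $r1:0, $r2:10, $r3:14, $r4:11, $r5:0, $r6:12}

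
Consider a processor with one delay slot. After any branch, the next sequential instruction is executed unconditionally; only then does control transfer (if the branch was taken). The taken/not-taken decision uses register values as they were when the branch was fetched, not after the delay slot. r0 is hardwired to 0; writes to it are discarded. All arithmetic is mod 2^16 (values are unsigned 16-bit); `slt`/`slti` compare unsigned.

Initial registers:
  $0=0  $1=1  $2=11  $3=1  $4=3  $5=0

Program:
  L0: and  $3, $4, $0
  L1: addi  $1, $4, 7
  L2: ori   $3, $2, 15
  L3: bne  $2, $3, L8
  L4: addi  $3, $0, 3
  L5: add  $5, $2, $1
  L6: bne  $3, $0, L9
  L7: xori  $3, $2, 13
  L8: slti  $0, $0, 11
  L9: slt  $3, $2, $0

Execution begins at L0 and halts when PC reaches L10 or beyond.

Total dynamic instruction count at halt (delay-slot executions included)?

#0 and  $3, $4, $0 ; 0/1/11/0/3/0
#1 addi  $1, $4, 7 ; 0/10/11/0/3/0
#2 ori   $3, $2, 15 ; 0/10/11/15/3/0
#3 bne  $2, $3, L8 ; 0/10/11/15/3/0 ; →target
#4 addi  $3, $0, 3 ; 0/10/11/3/3/0
#8 slti  $0, $0, 11 ; 0/10/11/3/3/0
#9 slt  $3, $2, $0 ; 0/10/11/0/3/0

7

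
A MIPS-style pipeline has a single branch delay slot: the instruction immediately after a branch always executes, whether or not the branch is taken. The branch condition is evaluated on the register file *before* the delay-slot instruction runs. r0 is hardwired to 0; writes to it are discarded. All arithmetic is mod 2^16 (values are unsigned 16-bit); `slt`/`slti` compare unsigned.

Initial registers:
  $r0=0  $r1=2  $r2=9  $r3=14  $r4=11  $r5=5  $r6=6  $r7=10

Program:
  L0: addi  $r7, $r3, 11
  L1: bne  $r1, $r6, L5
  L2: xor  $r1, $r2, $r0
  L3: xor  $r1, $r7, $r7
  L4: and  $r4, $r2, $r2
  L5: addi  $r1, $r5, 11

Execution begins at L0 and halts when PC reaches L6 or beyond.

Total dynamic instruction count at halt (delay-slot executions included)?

4

  step pc=0: addi  $r7, $r3, 11  regs=(0,2,9,14,11,5,6,25)
  step pc=1: bne  $r1, $r6, L5  cond=T  regs=(0,2,9,14,11,5,6,25)
  step pc=2: xor  $r1, $r2, $r0  regs=(0,9,9,14,11,5,6,25)
  step pc=5: addi  $r1, $r5, 11  regs=(0,16,9,14,11,5,6,25)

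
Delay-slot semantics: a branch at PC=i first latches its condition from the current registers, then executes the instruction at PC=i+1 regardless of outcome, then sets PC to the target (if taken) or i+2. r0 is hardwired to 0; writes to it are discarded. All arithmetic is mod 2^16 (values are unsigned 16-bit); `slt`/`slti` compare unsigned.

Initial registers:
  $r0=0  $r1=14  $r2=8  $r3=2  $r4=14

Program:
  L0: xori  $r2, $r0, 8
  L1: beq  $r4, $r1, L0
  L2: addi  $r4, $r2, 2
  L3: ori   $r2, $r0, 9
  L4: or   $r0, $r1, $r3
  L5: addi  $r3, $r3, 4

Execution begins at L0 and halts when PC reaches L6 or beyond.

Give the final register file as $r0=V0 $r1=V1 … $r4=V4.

  step pc=0: xori  $r2, $r0, 8  regs=(0,14,8,2,14)
  step pc=1: beq  $r4, $r1, L0  cond=T  regs=(0,14,8,2,14)
  step pc=2: addi  $r4, $r2, 2  regs=(0,14,8,2,10)
  step pc=0: xori  $r2, $r0, 8  regs=(0,14,8,2,10)
  step pc=1: beq  $r4, $r1, L0  cond=F  regs=(0,14,8,2,10)
  step pc=2: addi  $r4, $r2, 2  regs=(0,14,8,2,10)
  step pc=3: ori   $r2, $r0, 9  regs=(0,14,9,2,10)
  step pc=4: or   $r0, $r1, $r3  regs=(0,14,9,2,10)
  step pc=5: addi  $r3, $r3, 4  regs=(0,14,9,6,10)

$r0=0 $r1=14 $r2=9 $r3=6 $r4=10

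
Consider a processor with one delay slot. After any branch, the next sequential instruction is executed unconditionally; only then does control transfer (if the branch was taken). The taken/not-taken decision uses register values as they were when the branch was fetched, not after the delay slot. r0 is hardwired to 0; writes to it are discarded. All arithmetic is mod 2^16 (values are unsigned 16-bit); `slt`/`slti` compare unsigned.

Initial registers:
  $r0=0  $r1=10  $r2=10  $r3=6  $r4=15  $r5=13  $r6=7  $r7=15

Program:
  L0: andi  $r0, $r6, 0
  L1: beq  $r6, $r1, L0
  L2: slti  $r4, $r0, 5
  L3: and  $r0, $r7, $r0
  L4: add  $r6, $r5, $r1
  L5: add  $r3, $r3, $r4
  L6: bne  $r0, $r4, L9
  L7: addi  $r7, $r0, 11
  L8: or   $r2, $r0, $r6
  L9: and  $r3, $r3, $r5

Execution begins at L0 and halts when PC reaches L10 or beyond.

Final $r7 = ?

11

[0] andi  $r0, $r6, 0  →  {$r0:0, $r1:10, $r2:10, $r3:6, $r4:15, $r5:13, $r6:7, $r7:15}
[1] beq  $r6, $r1, L0  →  {$r0:0, $r1:10, $r2:10, $r3:6, $r4:15, $r5:13, $r6:7, $r7:15}  ⟨branch fallthrough⟩
[2] slti  $r4, $r0, 5  →  {$r0:0, $r1:10, $r2:10, $r3:6, $r4:1, $r5:13, $r6:7, $r7:15}
[3] and  $r0, $r7, $r0  →  {$r0:0, $r1:10, $r2:10, $r3:6, $r4:1, $r5:13, $r6:7, $r7:15}
[4] add  $r6, $r5, $r1  →  {$r0:0, $r1:10, $r2:10, $r3:6, $r4:1, $r5:13, $r6:23, $r7:15}
[5] add  $r3, $r3, $r4  →  {$r0:0, $r1:10, $r2:10, $r3:7, $r4:1, $r5:13, $r6:23, $r7:15}
[6] bne  $r0, $r4, L9  →  {$r0:0, $r1:10, $r2:10, $r3:7, $r4:1, $r5:13, $r6:23, $r7:15}  ⟨branch taken⟩
[7] addi  $r7, $r0, 11  →  {$r0:0, $r1:10, $r2:10, $r3:7, $r4:1, $r5:13, $r6:23, $r7:11}
[9] and  $r3, $r3, $r5  →  {$r0:0, $r1:10, $r2:10, $r3:5, $r4:1, $r5:13, $r6:23, $r7:11}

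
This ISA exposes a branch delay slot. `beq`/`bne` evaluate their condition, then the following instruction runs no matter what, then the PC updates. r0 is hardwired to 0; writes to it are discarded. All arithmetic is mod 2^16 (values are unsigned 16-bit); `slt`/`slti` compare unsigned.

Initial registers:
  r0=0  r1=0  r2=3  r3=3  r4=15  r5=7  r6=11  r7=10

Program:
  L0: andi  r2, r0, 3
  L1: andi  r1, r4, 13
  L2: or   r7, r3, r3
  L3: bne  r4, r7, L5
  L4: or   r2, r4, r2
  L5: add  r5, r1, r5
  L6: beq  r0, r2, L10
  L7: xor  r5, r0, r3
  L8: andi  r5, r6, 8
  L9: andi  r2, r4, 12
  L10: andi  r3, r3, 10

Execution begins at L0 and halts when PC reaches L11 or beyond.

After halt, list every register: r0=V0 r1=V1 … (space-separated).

r0=0 r1=13 r2=12 r3=2 r4=15 r5=8 r6=11 r7=3

#0 andi  r2, r0, 3 ; 0/0/0/3/15/7/11/10
#1 andi  r1, r4, 13 ; 0/13/0/3/15/7/11/10
#2 or   r7, r3, r3 ; 0/13/0/3/15/7/11/3
#3 bne  r4, r7, L5 ; 0/13/0/3/15/7/11/3 ; →target
#4 or   r2, r4, r2 ; 0/13/15/3/15/7/11/3
#5 add  r5, r1, r5 ; 0/13/15/3/15/20/11/3
#6 beq  r0, r2, L10 ; 0/13/15/3/15/20/11/3 ; →fallthru
#7 xor  r5, r0, r3 ; 0/13/15/3/15/3/11/3
#8 andi  r5, r6, 8 ; 0/13/15/3/15/8/11/3
#9 andi  r2, r4, 12 ; 0/13/12/3/15/8/11/3
#10 andi  r3, r3, 10 ; 0/13/12/2/15/8/11/3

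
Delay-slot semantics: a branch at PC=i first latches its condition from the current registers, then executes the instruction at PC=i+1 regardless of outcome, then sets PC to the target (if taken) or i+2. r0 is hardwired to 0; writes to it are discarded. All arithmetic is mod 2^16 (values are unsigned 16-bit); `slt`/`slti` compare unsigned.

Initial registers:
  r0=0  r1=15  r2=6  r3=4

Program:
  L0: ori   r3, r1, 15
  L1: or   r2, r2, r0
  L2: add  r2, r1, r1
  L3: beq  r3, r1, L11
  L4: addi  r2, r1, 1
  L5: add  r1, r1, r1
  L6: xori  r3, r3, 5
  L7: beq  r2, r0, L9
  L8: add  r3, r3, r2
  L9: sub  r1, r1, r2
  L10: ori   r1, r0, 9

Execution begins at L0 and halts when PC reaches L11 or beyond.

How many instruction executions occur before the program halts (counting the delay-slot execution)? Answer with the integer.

5

PC=0  ori   r3, r1, 15       | r0=0 r1=15 r2=6 r3=15
PC=1  or   r2, r2, r0        | r0=0 r1=15 r2=6 r3=15
PC=2  add  r2, r1, r1        | r0=0 r1=15 r2=30 r3=15
PC=3  beq  r3, r1, L11       | r0=0 r1=15 r2=30 r3=15  [TAKEN]
PC=4  addi  r2, r1, 1        | r0=0 r1=15 r2=16 r3=15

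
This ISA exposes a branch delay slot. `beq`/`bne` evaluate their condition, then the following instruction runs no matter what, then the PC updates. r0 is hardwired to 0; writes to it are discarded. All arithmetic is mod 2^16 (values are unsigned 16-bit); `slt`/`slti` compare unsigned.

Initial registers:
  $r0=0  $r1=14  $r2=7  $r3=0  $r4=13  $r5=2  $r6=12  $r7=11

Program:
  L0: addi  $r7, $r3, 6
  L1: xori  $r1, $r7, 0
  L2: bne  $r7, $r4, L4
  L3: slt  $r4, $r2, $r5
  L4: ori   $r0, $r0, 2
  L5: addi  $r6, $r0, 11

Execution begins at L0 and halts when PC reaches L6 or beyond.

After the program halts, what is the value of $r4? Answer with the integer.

#0 addi  $r7, $r3, 6 ; 0/14/7/0/13/2/12/6
#1 xori  $r1, $r7, 0 ; 0/6/7/0/13/2/12/6
#2 bne  $r7, $r4, L4 ; 0/6/7/0/13/2/12/6 ; →target
#3 slt  $r4, $r2, $r5 ; 0/6/7/0/0/2/12/6
#4 ori   $r0, $r0, 2 ; 0/6/7/0/0/2/12/6
#5 addi  $r6, $r0, 11 ; 0/6/7/0/0/2/11/6

0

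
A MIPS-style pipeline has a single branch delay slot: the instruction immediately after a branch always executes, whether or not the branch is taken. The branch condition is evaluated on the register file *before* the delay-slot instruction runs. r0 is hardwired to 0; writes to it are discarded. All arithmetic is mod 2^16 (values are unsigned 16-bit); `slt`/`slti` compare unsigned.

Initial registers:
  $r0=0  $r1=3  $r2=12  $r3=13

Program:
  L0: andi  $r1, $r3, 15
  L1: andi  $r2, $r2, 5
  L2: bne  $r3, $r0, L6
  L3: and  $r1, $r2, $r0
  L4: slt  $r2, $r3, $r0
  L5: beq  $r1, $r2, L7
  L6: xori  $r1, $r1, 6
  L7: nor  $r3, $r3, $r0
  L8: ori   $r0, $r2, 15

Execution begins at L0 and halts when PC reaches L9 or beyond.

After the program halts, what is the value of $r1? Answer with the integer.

6

[0] andi  $r1, $r3, 15  →  {$r0:0, $r1:13, $r2:12, $r3:13}
[1] andi  $r2, $r2, 5  →  {$r0:0, $r1:13, $r2:4, $r3:13}
[2] bne  $r3, $r0, L6  →  {$r0:0, $r1:13, $r2:4, $r3:13}  ⟨branch taken⟩
[3] and  $r1, $r2, $r0  →  {$r0:0, $r1:0, $r2:4, $r3:13}
[6] xori  $r1, $r1, 6  →  {$r0:0, $r1:6, $r2:4, $r3:13}
[7] nor  $r3, $r3, $r0  →  {$r0:0, $r1:6, $r2:4, $r3:65522}
[8] ori   $r0, $r2, 15  →  {$r0:0, $r1:6, $r2:4, $r3:65522}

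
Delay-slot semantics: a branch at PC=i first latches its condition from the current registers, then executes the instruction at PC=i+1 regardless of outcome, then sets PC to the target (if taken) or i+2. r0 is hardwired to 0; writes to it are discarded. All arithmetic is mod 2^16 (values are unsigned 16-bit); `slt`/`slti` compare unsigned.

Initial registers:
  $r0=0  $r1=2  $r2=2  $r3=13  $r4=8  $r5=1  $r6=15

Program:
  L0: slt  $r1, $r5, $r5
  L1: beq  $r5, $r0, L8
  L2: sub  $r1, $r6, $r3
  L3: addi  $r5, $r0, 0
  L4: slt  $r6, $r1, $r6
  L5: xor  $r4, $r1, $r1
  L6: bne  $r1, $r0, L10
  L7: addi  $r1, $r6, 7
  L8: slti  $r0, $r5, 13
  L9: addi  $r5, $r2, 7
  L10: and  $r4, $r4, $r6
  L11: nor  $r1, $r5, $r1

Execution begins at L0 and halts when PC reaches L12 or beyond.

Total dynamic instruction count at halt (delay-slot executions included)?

10

  step pc=0: slt  $r1, $r5, $r5  regs=(0,0,2,13,8,1,15)
  step pc=1: beq  $r5, $r0, L8  cond=F  regs=(0,0,2,13,8,1,15)
  step pc=2: sub  $r1, $r6, $r3  regs=(0,2,2,13,8,1,15)
  step pc=3: addi  $r5, $r0, 0  regs=(0,2,2,13,8,0,15)
  step pc=4: slt  $r6, $r1, $r6  regs=(0,2,2,13,8,0,1)
  step pc=5: xor  $r4, $r1, $r1  regs=(0,2,2,13,0,0,1)
  step pc=6: bne  $r1, $r0, L10  cond=T  regs=(0,2,2,13,0,0,1)
  step pc=7: addi  $r1, $r6, 7  regs=(0,8,2,13,0,0,1)
  step pc=10: and  $r4, $r4, $r6  regs=(0,8,2,13,0,0,1)
  step pc=11: nor  $r1, $r5, $r1  regs=(0,65527,2,13,0,0,1)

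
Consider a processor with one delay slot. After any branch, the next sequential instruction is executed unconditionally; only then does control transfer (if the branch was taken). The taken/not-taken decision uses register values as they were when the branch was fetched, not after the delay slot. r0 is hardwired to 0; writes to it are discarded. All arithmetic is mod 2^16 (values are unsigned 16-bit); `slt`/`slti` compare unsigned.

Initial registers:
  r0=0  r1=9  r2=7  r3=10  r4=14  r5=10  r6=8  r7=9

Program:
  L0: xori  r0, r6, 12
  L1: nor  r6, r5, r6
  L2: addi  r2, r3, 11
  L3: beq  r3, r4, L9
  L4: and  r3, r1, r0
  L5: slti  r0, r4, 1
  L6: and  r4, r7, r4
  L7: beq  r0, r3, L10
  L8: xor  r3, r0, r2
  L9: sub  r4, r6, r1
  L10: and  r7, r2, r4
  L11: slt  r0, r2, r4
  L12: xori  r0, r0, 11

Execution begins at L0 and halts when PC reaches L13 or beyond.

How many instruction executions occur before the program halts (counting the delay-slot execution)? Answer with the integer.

12

PC=0  xori  r0, r6, 12       | r0=0 r1=9 r2=7 r3=10 r4=14 r5=10 r6=8 r7=9
PC=1  nor  r6, r5, r6        | r0=0 r1=9 r2=7 r3=10 r4=14 r5=10 r6=65525 r7=9
PC=2  addi  r2, r3, 11       | r0=0 r1=9 r2=21 r3=10 r4=14 r5=10 r6=65525 r7=9
PC=3  beq  r3, r4, L9        | r0=0 r1=9 r2=21 r3=10 r4=14 r5=10 r6=65525 r7=9  [not taken]
PC=4  and  r3, r1, r0        | r0=0 r1=9 r2=21 r3=0 r4=14 r5=10 r6=65525 r7=9
PC=5  slti  r0, r4, 1        | r0=0 r1=9 r2=21 r3=0 r4=14 r5=10 r6=65525 r7=9
PC=6  and  r4, r7, r4        | r0=0 r1=9 r2=21 r3=0 r4=8 r5=10 r6=65525 r7=9
PC=7  beq  r0, r3, L10       | r0=0 r1=9 r2=21 r3=0 r4=8 r5=10 r6=65525 r7=9  [TAKEN]
PC=8  xor  r3, r0, r2        | r0=0 r1=9 r2=21 r3=21 r4=8 r5=10 r6=65525 r7=9
PC=10 and  r7, r2, r4        | r0=0 r1=9 r2=21 r3=21 r4=8 r5=10 r6=65525 r7=0
PC=11 slt  r0, r2, r4        | r0=0 r1=9 r2=21 r3=21 r4=8 r5=10 r6=65525 r7=0
PC=12 xori  r0, r0, 11       | r0=0 r1=9 r2=21 r3=21 r4=8 r5=10 r6=65525 r7=0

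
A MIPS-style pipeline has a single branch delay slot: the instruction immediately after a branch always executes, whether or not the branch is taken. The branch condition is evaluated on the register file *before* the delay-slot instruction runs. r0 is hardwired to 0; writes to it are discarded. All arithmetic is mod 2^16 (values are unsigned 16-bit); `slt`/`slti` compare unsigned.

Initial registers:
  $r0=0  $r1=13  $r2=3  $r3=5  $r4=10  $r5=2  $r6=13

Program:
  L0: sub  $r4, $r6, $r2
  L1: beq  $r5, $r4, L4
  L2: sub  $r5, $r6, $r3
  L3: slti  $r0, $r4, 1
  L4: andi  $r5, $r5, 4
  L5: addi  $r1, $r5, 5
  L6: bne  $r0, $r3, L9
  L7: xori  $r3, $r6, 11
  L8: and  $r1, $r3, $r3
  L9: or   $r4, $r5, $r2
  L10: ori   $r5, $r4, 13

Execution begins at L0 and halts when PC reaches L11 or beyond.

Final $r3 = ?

  step pc=0: sub  $r4, $r6, $r2  regs=(0,13,3,5,10,2,13)
  step pc=1: beq  $r5, $r4, L4  cond=F  regs=(0,13,3,5,10,2,13)
  step pc=2: sub  $r5, $r6, $r3  regs=(0,13,3,5,10,8,13)
  step pc=3: slti  $r0, $r4, 1  regs=(0,13,3,5,10,8,13)
  step pc=4: andi  $r5, $r5, 4  regs=(0,13,3,5,10,0,13)
  step pc=5: addi  $r1, $r5, 5  regs=(0,5,3,5,10,0,13)
  step pc=6: bne  $r0, $r3, L9  cond=T  regs=(0,5,3,5,10,0,13)
  step pc=7: xori  $r3, $r6, 11  regs=(0,5,3,6,10,0,13)
  step pc=9: or   $r4, $r5, $r2  regs=(0,5,3,6,3,0,13)
  step pc=10: ori   $r5, $r4, 13  regs=(0,5,3,6,3,15,13)

6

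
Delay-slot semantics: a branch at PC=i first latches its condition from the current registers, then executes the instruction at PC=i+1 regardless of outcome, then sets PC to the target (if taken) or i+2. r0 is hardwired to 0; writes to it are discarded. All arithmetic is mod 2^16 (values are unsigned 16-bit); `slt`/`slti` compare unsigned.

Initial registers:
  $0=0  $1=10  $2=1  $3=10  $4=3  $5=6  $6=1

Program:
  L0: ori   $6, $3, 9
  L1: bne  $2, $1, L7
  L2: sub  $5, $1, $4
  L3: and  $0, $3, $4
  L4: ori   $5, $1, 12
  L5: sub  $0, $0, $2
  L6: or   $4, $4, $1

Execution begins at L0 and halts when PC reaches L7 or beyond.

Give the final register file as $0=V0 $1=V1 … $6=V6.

  step pc=0: ori   $6, $3, 9  regs=(0,10,1,10,3,6,11)
  step pc=1: bne  $2, $1, L7  cond=T  regs=(0,10,1,10,3,6,11)
  step pc=2: sub  $5, $1, $4  regs=(0,10,1,10,3,7,11)

$0=0 $1=10 $2=1 $3=10 $4=3 $5=7 $6=11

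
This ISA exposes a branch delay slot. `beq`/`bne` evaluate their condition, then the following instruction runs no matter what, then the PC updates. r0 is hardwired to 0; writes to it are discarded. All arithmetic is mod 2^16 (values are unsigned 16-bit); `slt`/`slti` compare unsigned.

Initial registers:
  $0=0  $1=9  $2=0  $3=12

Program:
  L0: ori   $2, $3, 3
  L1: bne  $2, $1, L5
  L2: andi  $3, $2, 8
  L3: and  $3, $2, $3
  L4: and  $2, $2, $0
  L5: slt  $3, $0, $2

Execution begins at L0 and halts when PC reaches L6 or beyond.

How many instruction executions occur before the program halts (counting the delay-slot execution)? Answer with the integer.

  step pc=0: ori   $2, $3, 3  regs=(0,9,15,12)
  step pc=1: bne  $2, $1, L5  cond=T  regs=(0,9,15,12)
  step pc=2: andi  $3, $2, 8  regs=(0,9,15,8)
  step pc=5: slt  $3, $0, $2  regs=(0,9,15,1)

4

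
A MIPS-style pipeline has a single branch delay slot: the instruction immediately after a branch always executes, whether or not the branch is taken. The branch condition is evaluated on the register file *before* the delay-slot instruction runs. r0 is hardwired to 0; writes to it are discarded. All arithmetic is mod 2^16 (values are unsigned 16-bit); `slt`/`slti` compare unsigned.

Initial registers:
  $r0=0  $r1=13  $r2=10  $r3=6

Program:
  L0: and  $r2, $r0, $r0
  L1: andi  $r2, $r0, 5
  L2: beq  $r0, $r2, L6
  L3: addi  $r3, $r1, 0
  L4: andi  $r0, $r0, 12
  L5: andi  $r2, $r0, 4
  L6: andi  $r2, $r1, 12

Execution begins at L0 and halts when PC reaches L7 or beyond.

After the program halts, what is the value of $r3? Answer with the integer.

13

[0] and  $r2, $r0, $r0  →  {$r0:0, $r1:13, $r2:0, $r3:6}
[1] andi  $r2, $r0, 5  →  {$r0:0, $r1:13, $r2:0, $r3:6}
[2] beq  $r0, $r2, L6  →  {$r0:0, $r1:13, $r2:0, $r3:6}  ⟨branch taken⟩
[3] addi  $r3, $r1, 0  →  {$r0:0, $r1:13, $r2:0, $r3:13}
[6] andi  $r2, $r1, 12  →  {$r0:0, $r1:13, $r2:12, $r3:13}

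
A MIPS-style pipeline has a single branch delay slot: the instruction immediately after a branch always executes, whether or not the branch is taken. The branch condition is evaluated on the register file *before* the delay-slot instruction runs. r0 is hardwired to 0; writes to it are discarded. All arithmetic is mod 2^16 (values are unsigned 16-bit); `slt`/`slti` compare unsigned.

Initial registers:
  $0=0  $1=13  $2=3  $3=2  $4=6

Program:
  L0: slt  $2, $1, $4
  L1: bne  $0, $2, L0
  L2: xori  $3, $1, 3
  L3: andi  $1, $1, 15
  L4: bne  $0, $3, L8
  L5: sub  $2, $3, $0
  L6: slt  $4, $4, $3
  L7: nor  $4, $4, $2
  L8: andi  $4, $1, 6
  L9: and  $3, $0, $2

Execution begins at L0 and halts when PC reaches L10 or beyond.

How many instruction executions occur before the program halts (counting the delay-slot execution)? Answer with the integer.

  step pc=0: slt  $2, $1, $4  regs=(0,13,0,2,6)
  step pc=1: bne  $0, $2, L0  cond=F  regs=(0,13,0,2,6)
  step pc=2: xori  $3, $1, 3  regs=(0,13,0,14,6)
  step pc=3: andi  $1, $1, 15  regs=(0,13,0,14,6)
  step pc=4: bne  $0, $3, L8  cond=T  regs=(0,13,0,14,6)
  step pc=5: sub  $2, $3, $0  regs=(0,13,14,14,6)
  step pc=8: andi  $4, $1, 6  regs=(0,13,14,14,4)
  step pc=9: and  $3, $0, $2  regs=(0,13,14,0,4)

8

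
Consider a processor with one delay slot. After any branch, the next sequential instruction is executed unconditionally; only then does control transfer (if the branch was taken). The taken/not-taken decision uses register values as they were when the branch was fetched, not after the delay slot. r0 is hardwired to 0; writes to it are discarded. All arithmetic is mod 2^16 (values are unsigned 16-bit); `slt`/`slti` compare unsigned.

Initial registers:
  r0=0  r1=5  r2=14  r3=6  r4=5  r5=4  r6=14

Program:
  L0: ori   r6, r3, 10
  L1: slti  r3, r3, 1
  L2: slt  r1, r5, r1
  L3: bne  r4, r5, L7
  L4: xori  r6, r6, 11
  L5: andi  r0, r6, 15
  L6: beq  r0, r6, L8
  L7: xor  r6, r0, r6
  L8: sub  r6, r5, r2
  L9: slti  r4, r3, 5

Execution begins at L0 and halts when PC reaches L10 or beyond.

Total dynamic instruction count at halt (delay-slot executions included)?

8

PC=0  ori   r6, r3, 10       | r0=0 r1=5 r2=14 r3=6 r4=5 r5=4 r6=14
PC=1  slti  r3, r3, 1        | r0=0 r1=5 r2=14 r3=0 r4=5 r5=4 r6=14
PC=2  slt  r1, r5, r1        | r0=0 r1=1 r2=14 r3=0 r4=5 r5=4 r6=14
PC=3  bne  r4, r5, L7        | r0=0 r1=1 r2=14 r3=0 r4=5 r5=4 r6=14  [TAKEN]
PC=4  xori  r6, r6, 11       | r0=0 r1=1 r2=14 r3=0 r4=5 r5=4 r6=5
PC=7  xor  r6, r0, r6        | r0=0 r1=1 r2=14 r3=0 r4=5 r5=4 r6=5
PC=8  sub  r6, r5, r2        | r0=0 r1=1 r2=14 r3=0 r4=5 r5=4 r6=65526
PC=9  slti  r4, r3, 5        | r0=0 r1=1 r2=14 r3=0 r4=1 r5=4 r6=65526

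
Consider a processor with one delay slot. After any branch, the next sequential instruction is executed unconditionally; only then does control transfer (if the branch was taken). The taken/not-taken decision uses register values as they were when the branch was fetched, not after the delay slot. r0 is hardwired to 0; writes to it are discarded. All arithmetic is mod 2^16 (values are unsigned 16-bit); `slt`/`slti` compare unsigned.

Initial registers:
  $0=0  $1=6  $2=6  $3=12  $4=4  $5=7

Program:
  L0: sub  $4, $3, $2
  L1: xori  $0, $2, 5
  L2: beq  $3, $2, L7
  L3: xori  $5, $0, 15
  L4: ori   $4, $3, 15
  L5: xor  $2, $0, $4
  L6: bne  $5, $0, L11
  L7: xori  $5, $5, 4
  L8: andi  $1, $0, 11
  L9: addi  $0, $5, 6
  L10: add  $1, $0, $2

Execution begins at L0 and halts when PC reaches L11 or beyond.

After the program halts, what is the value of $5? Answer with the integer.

11

PC=0  sub  $4, $3, $2        | $0=0 $1=6 $2=6 $3=12 $4=6 $5=7
PC=1  xori  $0, $2, 5        | $0=0 $1=6 $2=6 $3=12 $4=6 $5=7
PC=2  beq  $3, $2, L7        | $0=0 $1=6 $2=6 $3=12 $4=6 $5=7  [not taken]
PC=3  xori  $5, $0, 15       | $0=0 $1=6 $2=6 $3=12 $4=6 $5=15
PC=4  ori   $4, $3, 15       | $0=0 $1=6 $2=6 $3=12 $4=15 $5=15
PC=5  xor  $2, $0, $4        | $0=0 $1=6 $2=15 $3=12 $4=15 $5=15
PC=6  bne  $5, $0, L11       | $0=0 $1=6 $2=15 $3=12 $4=15 $5=15  [TAKEN]
PC=7  xori  $5, $5, 4        | $0=0 $1=6 $2=15 $3=12 $4=15 $5=11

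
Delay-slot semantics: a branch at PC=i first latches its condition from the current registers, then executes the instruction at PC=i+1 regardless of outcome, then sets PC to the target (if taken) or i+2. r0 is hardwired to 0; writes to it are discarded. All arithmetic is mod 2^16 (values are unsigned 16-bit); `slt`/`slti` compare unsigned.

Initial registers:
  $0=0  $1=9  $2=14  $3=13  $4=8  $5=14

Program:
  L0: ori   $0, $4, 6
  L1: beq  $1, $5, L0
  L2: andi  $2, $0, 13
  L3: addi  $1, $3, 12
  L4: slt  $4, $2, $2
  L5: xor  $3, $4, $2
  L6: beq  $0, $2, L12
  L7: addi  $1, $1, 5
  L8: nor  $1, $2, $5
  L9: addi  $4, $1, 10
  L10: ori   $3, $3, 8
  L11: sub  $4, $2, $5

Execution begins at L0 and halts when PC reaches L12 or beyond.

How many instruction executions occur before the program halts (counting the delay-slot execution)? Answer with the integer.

#0 ori   $0, $4, 6 ; 0/9/14/13/8/14
#1 beq  $1, $5, L0 ; 0/9/14/13/8/14 ; →fallthru
#2 andi  $2, $0, 13 ; 0/9/0/13/8/14
#3 addi  $1, $3, 12 ; 0/25/0/13/8/14
#4 slt  $4, $2, $2 ; 0/25/0/13/0/14
#5 xor  $3, $4, $2 ; 0/25/0/0/0/14
#6 beq  $0, $2, L12 ; 0/25/0/0/0/14 ; →target
#7 addi  $1, $1, 5 ; 0/30/0/0/0/14

8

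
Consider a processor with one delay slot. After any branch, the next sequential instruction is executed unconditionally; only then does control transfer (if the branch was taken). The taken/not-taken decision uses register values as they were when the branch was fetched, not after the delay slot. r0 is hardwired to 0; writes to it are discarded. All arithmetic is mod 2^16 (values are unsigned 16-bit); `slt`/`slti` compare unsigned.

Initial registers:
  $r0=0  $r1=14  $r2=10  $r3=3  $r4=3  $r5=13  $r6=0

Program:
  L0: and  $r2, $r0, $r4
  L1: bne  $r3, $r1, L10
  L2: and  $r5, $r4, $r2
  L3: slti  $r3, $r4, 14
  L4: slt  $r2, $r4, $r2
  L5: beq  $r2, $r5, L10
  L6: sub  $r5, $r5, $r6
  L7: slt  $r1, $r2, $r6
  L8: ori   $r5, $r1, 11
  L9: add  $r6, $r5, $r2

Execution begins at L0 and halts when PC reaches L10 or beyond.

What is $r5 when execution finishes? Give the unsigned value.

PC=0  and  $r2, $r0, $r4     | $r0=0 $r1=14 $r2=0 $r3=3 $r4=3 $r5=13 $r6=0
PC=1  bne  $r3, $r1, L10     | $r0=0 $r1=14 $r2=0 $r3=3 $r4=3 $r5=13 $r6=0  [TAKEN]
PC=2  and  $r5, $r4, $r2     | $r0=0 $r1=14 $r2=0 $r3=3 $r4=3 $r5=0 $r6=0

0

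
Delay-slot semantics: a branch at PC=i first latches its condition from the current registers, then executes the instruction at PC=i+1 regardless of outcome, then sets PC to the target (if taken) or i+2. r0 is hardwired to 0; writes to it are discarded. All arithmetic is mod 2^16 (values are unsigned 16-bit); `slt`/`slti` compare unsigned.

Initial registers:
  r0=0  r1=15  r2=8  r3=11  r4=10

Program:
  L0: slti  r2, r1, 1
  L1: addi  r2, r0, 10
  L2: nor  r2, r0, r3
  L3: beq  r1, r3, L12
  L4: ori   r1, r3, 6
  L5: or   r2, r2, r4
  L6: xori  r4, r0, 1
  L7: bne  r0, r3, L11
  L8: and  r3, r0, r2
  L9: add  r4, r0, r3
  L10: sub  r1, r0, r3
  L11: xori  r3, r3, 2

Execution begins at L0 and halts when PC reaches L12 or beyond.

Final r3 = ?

  step pc=0: slti  r2, r1, 1  regs=(0,15,0,11,10)
  step pc=1: addi  r2, r0, 10  regs=(0,15,10,11,10)
  step pc=2: nor  r2, r0, r3  regs=(0,15,65524,11,10)
  step pc=3: beq  r1, r3, L12  cond=F  regs=(0,15,65524,11,10)
  step pc=4: ori   r1, r3, 6  regs=(0,15,65524,11,10)
  step pc=5: or   r2, r2, r4  regs=(0,15,65534,11,10)
  step pc=6: xori  r4, r0, 1  regs=(0,15,65534,11,1)
  step pc=7: bne  r0, r3, L11  cond=T  regs=(0,15,65534,11,1)
  step pc=8: and  r3, r0, r2  regs=(0,15,65534,0,1)
  step pc=11: xori  r3, r3, 2  regs=(0,15,65534,2,1)

2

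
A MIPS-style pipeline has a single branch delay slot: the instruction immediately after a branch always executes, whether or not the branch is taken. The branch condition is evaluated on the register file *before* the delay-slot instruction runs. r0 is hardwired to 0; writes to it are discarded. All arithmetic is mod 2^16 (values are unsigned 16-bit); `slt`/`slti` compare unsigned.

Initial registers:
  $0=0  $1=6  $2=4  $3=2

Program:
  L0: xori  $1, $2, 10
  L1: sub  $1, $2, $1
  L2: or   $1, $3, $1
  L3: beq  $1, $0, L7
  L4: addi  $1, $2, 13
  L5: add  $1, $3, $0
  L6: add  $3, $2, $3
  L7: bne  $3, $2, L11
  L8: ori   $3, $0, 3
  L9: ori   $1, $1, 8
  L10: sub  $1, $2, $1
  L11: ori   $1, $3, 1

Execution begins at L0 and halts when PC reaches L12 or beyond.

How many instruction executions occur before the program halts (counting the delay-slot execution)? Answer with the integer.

PC=0  xori  $1, $2, 10       | $0=0 $1=14 $2=4 $3=2
PC=1  sub  $1, $2, $1        | $0=0 $1=65526 $2=4 $3=2
PC=2  or   $1, $3, $1        | $0=0 $1=65526 $2=4 $3=2
PC=3  beq  $1, $0, L7        | $0=0 $1=65526 $2=4 $3=2  [not taken]
PC=4  addi  $1, $2, 13       | $0=0 $1=17 $2=4 $3=2
PC=5  add  $1, $3, $0        | $0=0 $1=2 $2=4 $3=2
PC=6  add  $3, $2, $3        | $0=0 $1=2 $2=4 $3=6
PC=7  bne  $3, $2, L11       | $0=0 $1=2 $2=4 $3=6  [TAKEN]
PC=8  ori   $3, $0, 3        | $0=0 $1=2 $2=4 $3=3
PC=11 ori   $1, $3, 1        | $0=0 $1=3 $2=4 $3=3

10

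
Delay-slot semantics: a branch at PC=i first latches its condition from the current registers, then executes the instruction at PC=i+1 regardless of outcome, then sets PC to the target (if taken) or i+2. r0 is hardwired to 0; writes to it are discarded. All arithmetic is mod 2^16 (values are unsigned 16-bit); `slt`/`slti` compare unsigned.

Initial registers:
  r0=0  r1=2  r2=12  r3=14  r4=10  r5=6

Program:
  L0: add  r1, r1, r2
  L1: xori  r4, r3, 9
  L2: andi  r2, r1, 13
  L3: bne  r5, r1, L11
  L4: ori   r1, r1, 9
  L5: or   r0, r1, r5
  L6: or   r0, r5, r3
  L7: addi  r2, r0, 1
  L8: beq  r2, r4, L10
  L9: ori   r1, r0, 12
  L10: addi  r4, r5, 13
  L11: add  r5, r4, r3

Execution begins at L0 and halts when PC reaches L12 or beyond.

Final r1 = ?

15

[0] add  r1, r1, r2  →  {r0:0, r1:14, r2:12, r3:14, r4:10, r5:6}
[1] xori  r4, r3, 9  →  {r0:0, r1:14, r2:12, r3:14, r4:7, r5:6}
[2] andi  r2, r1, 13  →  {r0:0, r1:14, r2:12, r3:14, r4:7, r5:6}
[3] bne  r5, r1, L11  →  {r0:0, r1:14, r2:12, r3:14, r4:7, r5:6}  ⟨branch taken⟩
[4] ori   r1, r1, 9  →  {r0:0, r1:15, r2:12, r3:14, r4:7, r5:6}
[11] add  r5, r4, r3  →  {r0:0, r1:15, r2:12, r3:14, r4:7, r5:21}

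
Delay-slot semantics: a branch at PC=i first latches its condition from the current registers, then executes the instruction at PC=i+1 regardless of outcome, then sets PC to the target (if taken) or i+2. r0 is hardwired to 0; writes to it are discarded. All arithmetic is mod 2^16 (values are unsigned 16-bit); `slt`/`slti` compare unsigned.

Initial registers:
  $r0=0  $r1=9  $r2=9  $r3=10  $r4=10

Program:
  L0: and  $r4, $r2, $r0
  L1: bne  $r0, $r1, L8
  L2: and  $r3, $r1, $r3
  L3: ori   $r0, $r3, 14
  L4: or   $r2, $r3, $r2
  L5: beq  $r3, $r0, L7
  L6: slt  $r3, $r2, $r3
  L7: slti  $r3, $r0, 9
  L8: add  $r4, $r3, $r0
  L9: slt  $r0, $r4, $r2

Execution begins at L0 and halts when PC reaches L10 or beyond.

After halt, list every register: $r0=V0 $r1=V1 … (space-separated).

$r0=0 $r1=9 $r2=9 $r3=8 $r4=8

  step pc=0: and  $r4, $r2, $r0  regs=(0,9,9,10,0)
  step pc=1: bne  $r0, $r1, L8  cond=T  regs=(0,9,9,10,0)
  step pc=2: and  $r3, $r1, $r3  regs=(0,9,9,8,0)
  step pc=8: add  $r4, $r3, $r0  regs=(0,9,9,8,8)
  step pc=9: slt  $r0, $r4, $r2  regs=(0,9,9,8,8)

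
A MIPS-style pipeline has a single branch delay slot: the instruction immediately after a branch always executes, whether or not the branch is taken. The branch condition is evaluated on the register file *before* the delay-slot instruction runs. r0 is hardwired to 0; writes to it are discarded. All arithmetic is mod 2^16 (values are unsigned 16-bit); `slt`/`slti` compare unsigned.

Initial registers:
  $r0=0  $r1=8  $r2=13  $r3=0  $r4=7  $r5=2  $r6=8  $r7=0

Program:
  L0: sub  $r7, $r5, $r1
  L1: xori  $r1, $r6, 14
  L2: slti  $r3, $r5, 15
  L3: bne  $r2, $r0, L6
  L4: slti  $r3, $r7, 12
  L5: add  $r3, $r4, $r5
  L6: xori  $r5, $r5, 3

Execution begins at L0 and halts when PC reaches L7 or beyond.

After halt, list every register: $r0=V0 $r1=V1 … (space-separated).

PC=0  sub  $r7, $r5, $r1     | $r0=0 $r1=8 $r2=13 $r3=0 $r4=7 $r5=2 $r6=8 $r7=65530
PC=1  xori  $r1, $r6, 14     | $r0=0 $r1=6 $r2=13 $r3=0 $r4=7 $r5=2 $r6=8 $r7=65530
PC=2  slti  $r3, $r5, 15     | $r0=0 $r1=6 $r2=13 $r3=1 $r4=7 $r5=2 $r6=8 $r7=65530
PC=3  bne  $r2, $r0, L6      | $r0=0 $r1=6 $r2=13 $r3=1 $r4=7 $r5=2 $r6=8 $r7=65530  [TAKEN]
PC=4  slti  $r3, $r7, 12     | $r0=0 $r1=6 $r2=13 $r3=0 $r4=7 $r5=2 $r6=8 $r7=65530
PC=6  xori  $r5, $r5, 3      | $r0=0 $r1=6 $r2=13 $r3=0 $r4=7 $r5=1 $r6=8 $r7=65530

$r0=0 $r1=6 $r2=13 $r3=0 $r4=7 $r5=1 $r6=8 $r7=65530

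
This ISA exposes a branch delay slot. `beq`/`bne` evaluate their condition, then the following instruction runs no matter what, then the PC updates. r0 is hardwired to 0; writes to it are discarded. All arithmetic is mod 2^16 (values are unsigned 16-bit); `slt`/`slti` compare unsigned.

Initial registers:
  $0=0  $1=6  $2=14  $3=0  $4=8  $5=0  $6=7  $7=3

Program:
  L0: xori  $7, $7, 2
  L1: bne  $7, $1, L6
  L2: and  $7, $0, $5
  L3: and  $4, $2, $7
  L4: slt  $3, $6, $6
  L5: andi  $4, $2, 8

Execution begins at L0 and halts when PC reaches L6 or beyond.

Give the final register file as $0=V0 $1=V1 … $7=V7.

$0=0 $1=6 $2=14 $3=0 $4=8 $5=0 $6=7 $7=0

#0 xori  $7, $7, 2 ; 0/6/14/0/8/0/7/1
#1 bne  $7, $1, L6 ; 0/6/14/0/8/0/7/1 ; →target
#2 and  $7, $0, $5 ; 0/6/14/0/8/0/7/0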